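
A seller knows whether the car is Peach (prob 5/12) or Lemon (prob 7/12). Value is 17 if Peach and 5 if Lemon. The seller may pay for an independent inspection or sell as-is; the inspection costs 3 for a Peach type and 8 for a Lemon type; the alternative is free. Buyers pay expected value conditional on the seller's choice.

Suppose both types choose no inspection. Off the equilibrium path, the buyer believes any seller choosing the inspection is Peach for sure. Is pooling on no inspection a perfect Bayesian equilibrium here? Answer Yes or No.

On path, the buyer holds the prior and pays 5/12·17 + 7/12·5 = 10. Off path (the inspection), believing Peach, it pays 17.
Peach: no inspection nets 10; the inspection nets 17 − 3 = 14. Peach would deviate.
Lemon: no inspection nets 10; the inspection nets 17 − 8 = 9. Lemon stays.
A type deviates, so pooling fails.

No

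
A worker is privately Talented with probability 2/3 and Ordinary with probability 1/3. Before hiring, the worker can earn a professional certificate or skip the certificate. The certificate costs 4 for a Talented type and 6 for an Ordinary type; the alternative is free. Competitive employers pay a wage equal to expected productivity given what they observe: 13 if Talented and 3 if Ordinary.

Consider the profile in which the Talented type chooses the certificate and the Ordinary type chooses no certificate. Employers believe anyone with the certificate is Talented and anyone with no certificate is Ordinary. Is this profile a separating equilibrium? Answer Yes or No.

Under these beliefs, the certificate earns wage 13 and no certificate earns wage 3.
Talented: the certificate nets 13 − 4 = 9; no certificate nets 3. Talented prefers the certificate.
Ordinary: the certificate nets 13 − 6 = 7; no certificate nets 3. Ordinary would deviate to the certificate.
Ordinary has a profitable deviation, so the profile is not an equilibrium.

No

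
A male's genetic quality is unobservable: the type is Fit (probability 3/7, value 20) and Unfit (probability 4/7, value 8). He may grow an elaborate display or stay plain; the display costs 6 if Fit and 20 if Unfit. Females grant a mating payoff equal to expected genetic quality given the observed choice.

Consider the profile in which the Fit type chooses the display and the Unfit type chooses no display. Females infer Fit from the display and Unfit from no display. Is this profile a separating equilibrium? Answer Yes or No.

Yes

Under these beliefs, the display earns mating payoff 20 and no display earns mating payoff 8.
Fit: the display nets 20 − 6 = 14; no display nets 8. Fit prefers the display.
Unfit: the display nets 20 − 20 = 0; no display nets 8. Unfit prefers no display.
Neither type deviates, so the separating profile is an equilibrium.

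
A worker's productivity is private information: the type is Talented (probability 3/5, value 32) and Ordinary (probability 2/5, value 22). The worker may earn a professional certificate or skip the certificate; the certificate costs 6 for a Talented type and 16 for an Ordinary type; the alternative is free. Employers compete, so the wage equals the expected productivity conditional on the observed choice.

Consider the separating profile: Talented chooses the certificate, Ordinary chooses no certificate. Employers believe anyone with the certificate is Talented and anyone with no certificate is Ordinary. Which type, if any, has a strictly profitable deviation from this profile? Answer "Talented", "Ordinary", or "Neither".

Neither

The certificate pays 32; no certificate pays 22.
Talented: assigned the certificate, nets 32 − 6 = 26; deviating to no certificate nets 22.
Ordinary: assigned no certificate, nets 22; deviating to the certificate nets 32 − 16 = 16.
Both types strictly prefer their assigned action; no profitable deviation.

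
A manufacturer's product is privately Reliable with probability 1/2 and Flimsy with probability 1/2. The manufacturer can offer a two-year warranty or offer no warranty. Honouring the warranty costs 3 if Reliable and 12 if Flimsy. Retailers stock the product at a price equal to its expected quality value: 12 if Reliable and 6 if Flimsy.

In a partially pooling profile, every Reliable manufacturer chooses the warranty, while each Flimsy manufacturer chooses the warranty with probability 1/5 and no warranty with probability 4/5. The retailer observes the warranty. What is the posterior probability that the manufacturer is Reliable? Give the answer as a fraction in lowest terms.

5/6

P(the warranty) = (1/2)·1 + (1/2)·(1/5) = 3/5.
By Bayes' rule, P(Reliable | the warranty) = (1/2) / (3/5) = 5/6.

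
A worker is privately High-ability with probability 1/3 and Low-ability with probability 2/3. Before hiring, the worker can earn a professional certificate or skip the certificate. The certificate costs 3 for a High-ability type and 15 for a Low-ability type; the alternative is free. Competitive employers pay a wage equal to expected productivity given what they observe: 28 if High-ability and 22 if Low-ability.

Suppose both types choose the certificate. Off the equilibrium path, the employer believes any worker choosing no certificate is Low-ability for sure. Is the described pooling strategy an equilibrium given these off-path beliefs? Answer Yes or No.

No

On path, the employer holds the prior and pays 1/3·28 + 2/3·22 = 24. Off path (no certificate), believing Low-ability, it pays 22.
High-ability: the certificate nets 24 − 3 = 21; no certificate nets 22. High-ability would deviate.
Low-ability: the certificate nets 24 − 15 = 9; no certificate nets 22. Low-ability would deviate.
A type deviates, so pooling fails.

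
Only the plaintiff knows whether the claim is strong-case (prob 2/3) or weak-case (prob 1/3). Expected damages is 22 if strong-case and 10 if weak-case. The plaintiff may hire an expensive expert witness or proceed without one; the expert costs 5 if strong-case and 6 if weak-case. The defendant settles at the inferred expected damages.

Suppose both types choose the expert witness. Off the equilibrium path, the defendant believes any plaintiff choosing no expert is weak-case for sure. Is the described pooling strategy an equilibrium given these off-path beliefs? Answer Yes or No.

Yes

On path, the defendant holds the prior and pays 2/3·22 + 1/3·10 = 18. Off path (no expert), believing weak-case, it pays 10.
strong-case: the expert witness nets 18 − 5 = 13; no expert nets 10. strong-case stays.
weak-case: the expert witness nets 18 − 6 = 12; no expert nets 10. weak-case stays.
No type deviates, so pooling is sustained.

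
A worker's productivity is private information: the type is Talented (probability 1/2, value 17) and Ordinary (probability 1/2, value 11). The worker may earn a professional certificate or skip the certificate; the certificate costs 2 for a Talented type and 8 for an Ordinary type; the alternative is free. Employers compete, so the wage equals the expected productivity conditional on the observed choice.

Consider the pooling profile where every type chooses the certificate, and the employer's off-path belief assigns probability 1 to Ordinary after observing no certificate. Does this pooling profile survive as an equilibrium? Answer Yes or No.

On path, the employer holds the prior and pays 1/2·17 + 1/2·11 = 14. Off path (no certificate), believing Ordinary, it pays 11.
Talented: the certificate nets 14 − 2 = 12; no certificate nets 11. Talented stays.
Ordinary: the certificate nets 14 − 8 = 6; no certificate nets 11. Ordinary would deviate.
A type deviates, so pooling fails.

No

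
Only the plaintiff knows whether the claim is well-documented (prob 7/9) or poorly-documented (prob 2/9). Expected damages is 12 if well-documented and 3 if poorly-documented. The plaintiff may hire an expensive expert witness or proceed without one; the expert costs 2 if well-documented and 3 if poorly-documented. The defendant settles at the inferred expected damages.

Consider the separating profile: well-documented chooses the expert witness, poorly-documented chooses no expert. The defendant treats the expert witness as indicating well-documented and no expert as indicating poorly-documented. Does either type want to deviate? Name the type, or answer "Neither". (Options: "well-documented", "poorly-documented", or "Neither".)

poorly-documented

The expert witness pays 12; no expert pays 3.
well-documented: assigned the expert witness, nets 12 − 2 = 10; deviating to no expert nets 3.
poorly-documented: assigned no expert, nets 3; deviating to the expert witness nets 12 − 3 = 9.
The poorly-documented type gains 6 by deviating.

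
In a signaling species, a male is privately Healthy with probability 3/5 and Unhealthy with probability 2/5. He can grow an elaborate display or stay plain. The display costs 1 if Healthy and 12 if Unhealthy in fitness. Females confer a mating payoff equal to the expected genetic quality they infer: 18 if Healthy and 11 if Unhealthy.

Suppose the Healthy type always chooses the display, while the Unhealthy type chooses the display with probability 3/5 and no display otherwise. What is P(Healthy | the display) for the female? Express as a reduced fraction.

5/7

P(the display) = (3/5)·1 + (2/5)·(3/5) = 21/25.
By Bayes' rule, P(Healthy | the display) = (3/5) / (21/25) = 5/7.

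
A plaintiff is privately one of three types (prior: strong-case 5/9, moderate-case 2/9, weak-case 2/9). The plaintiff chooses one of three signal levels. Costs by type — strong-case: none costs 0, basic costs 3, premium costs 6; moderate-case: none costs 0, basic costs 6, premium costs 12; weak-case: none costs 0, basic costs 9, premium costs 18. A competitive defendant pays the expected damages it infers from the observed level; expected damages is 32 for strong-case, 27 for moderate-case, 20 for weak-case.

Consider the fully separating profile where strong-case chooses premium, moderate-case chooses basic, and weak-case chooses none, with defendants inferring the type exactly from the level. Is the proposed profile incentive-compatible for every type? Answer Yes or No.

Yes

Separating settlements: premium → 32, basic → 27, none → 20.
strong-case (assigned premium): none: 20 − 0 = 20; basic: 27 − 3 = 24; premium: 32 − 6 = 26. strong-case stays.
moderate-case (assigned basic): none: 20 − 0 = 20; basic: 27 − 6 = 21; premium: 32 − 12 = 20. moderate-case stays.
weak-case (assigned none): none: 20 − 0 = 20; basic: 27 − 9 = 18; premium: 32 − 18 = 14. weak-case stays.
Every type prefers its assigned level; separation holds.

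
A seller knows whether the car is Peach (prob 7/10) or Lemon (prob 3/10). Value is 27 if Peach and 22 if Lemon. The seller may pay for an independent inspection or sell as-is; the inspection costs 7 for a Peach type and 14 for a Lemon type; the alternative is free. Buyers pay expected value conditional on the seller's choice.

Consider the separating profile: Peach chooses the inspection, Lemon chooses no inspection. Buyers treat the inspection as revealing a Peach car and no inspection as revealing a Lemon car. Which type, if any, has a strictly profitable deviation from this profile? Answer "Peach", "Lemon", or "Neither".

The inspection pays 27; no inspection pays 22.
Peach: assigned the inspection, nets 27 − 7 = 20; deviating to no inspection nets 22.
Lemon: assigned no inspection, nets 22; deviating to the inspection nets 27 − 14 = 13.
The Peach type gains 2 by deviating.

Peach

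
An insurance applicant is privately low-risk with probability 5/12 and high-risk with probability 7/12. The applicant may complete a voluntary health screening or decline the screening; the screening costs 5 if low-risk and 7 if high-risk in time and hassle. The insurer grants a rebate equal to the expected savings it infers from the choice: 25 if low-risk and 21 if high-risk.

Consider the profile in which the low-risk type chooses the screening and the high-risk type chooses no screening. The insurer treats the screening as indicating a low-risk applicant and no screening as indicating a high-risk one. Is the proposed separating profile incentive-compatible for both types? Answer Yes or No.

No

Under these beliefs, the screening earns rebate 25 and no screening earns rebate 21.
low-risk: the screening nets 25 − 5 = 20; no screening nets 21. low-risk would deviate to no screening.
high-risk: the screening nets 25 − 7 = 18; no screening nets 21. high-risk prefers no screening.
low-risk has a profitable deviation, so the profile is not an equilibrium.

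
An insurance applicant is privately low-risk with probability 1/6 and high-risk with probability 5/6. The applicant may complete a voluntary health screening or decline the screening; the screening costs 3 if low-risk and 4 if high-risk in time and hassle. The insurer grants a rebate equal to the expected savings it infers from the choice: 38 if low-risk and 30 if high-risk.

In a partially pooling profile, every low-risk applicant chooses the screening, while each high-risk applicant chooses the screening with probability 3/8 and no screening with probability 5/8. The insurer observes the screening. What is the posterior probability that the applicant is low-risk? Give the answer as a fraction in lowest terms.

8/23

P(the screening) = (1/6)·1 + (5/6)·(3/8) = 23/48.
By Bayes' rule, P(low-risk | the screening) = (1/6) / (23/48) = 8/23.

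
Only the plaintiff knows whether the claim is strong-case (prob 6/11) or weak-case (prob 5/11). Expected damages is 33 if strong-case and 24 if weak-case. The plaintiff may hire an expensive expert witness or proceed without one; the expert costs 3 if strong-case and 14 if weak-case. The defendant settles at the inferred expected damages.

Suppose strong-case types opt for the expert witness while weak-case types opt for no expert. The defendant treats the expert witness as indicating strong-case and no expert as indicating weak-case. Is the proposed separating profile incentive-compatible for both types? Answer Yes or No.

Yes

Under these beliefs, the expert witness earns settlement 33 and no expert earns settlement 24.
strong-case: the expert witness nets 33 − 3 = 30; no expert nets 24. strong-case prefers the expert witness.
weak-case: the expert witness nets 33 − 14 = 19; no expert nets 24. weak-case prefers no expert.
Neither type deviates, so the separating profile is an equilibrium.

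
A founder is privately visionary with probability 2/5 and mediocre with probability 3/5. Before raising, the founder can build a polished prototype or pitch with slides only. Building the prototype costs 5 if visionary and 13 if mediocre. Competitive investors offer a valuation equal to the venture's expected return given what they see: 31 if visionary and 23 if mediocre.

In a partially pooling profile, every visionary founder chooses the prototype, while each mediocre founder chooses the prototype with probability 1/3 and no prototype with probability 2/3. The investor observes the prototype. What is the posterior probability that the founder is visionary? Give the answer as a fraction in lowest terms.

2/3

P(the prototype) = (2/5)·1 + (3/5)·(1/3) = 3/5.
By Bayes' rule, P(visionary | the prototype) = (2/5) / (3/5) = 2/3.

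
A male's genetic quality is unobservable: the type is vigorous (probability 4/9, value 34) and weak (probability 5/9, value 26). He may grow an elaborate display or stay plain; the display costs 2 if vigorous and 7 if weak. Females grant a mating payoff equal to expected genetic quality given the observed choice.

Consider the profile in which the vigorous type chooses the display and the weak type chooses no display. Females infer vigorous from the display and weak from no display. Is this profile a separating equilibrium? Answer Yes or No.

No

Under these beliefs, the display earns mating payoff 34 and no display earns mating payoff 26.
vigorous: the display nets 34 − 2 = 32; no display nets 26. vigorous prefers the display.
weak: the display nets 34 − 7 = 27; no display nets 26. weak would deviate to the display.
weak has a profitable deviation, so the profile is not an equilibrium.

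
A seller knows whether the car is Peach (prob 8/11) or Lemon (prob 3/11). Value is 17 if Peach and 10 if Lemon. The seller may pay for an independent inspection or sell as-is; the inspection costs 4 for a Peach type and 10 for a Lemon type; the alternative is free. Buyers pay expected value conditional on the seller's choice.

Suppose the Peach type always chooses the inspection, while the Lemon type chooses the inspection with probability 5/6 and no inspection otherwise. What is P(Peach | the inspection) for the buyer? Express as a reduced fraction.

P(the inspection) = (8/11)·1 + (3/11)·(5/6) = 21/22.
By Bayes' rule, P(Peach | the inspection) = (8/11) / (21/22) = 16/21.

16/21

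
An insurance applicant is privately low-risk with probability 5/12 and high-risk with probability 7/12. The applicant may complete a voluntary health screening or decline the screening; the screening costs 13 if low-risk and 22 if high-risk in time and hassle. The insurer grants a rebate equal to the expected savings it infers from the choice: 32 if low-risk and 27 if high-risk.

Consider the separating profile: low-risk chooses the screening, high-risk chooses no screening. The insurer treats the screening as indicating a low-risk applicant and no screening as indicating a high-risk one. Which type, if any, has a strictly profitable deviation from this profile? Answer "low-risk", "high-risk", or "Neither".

low-risk

The screening pays 32; no screening pays 27.
low-risk: assigned the screening, nets 32 − 13 = 19; deviating to no screening nets 27.
high-risk: assigned no screening, nets 27; deviating to the screening nets 32 − 22 = 10.
The low-risk type gains 8 by deviating.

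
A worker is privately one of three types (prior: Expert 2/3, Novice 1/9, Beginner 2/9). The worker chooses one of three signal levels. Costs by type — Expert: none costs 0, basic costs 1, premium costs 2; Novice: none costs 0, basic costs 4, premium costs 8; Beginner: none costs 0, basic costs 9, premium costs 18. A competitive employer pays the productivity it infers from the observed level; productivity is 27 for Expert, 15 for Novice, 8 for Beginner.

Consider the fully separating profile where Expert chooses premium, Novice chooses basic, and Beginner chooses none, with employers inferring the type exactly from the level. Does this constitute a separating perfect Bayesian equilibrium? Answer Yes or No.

No

Separating wages: premium → 27, basic → 15, none → 8.
Expert (assigned premium): none: 8 − 0 = 8; basic: 15 − 1 = 14; premium: 27 − 2 = 25. Expert stays.
Novice (assigned basic): none: 8 − 0 = 8; basic: 15 − 4 = 11; premium: 27 − 8 = 19. Novice prefers premium.
Beginner (assigned none): none: 8 − 0 = 8; basic: 15 − 9 = 6; premium: 27 − 18 = 9. Beginner prefers premium.
At least one type deviates; the separating profile fails.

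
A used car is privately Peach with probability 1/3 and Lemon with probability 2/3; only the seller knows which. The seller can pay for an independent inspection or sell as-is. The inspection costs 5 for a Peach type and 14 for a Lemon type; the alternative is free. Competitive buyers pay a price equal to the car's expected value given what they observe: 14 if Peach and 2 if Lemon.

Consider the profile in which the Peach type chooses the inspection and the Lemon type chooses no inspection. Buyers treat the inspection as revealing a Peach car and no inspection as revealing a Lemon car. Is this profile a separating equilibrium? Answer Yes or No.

Under these beliefs, the inspection earns price 14 and no inspection earns price 2.
Peach: the inspection nets 14 − 5 = 9; no inspection nets 2. Peach prefers the inspection.
Lemon: the inspection nets 14 − 14 = 0; no inspection nets 2. Lemon prefers no inspection.
Neither type deviates, so the separating profile is an equilibrium.

Yes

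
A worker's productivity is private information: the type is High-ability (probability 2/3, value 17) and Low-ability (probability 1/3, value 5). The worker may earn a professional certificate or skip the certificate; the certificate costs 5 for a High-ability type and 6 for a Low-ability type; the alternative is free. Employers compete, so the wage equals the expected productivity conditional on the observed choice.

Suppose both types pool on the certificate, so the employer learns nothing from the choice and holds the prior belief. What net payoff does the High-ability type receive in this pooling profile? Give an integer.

Pooled wage = 2/3·17 + 1/3·5 = 13.
High-ability pays cost 5 for the certificate, so net payoff = 13 − 5 = 8.

8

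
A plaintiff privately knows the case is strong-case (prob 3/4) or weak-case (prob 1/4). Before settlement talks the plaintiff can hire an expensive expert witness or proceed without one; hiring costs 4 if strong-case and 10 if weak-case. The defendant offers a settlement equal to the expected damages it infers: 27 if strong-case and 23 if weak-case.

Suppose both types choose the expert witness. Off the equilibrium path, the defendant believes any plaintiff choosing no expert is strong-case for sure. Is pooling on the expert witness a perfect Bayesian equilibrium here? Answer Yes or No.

No

On path, the defendant holds the prior and pays 3/4·27 + 1/4·23 = 26. Off path (no expert), believing strong-case, it pays 27.
strong-case: the expert witness nets 26 − 4 = 22; no expert nets 27. strong-case would deviate.
weak-case: the expert witness nets 26 − 10 = 16; no expert nets 27. weak-case would deviate.
A type deviates, so pooling fails.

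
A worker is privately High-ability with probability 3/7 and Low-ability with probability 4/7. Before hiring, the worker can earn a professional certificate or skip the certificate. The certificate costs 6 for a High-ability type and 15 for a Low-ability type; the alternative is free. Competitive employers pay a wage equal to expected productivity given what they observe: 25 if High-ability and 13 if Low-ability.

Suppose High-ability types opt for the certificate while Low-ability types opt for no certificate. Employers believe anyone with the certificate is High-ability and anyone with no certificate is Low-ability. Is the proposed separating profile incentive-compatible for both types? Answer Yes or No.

Yes

Under these beliefs, the certificate earns wage 25 and no certificate earns wage 13.
High-ability: the certificate nets 25 − 6 = 19; no certificate nets 13. High-ability prefers the certificate.
Low-ability: the certificate nets 25 − 15 = 10; no certificate nets 13. Low-ability prefers no certificate.
Neither type deviates, so the separating profile is an equilibrium.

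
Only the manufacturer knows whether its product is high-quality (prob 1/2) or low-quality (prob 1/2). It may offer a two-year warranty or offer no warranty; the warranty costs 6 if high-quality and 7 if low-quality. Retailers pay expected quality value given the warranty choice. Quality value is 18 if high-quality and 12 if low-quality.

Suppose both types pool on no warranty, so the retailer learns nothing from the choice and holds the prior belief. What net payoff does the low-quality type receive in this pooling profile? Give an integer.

15

Pooled price = 1/2·18 + 1/2·12 = 15.
low-quality pays no cost for no warranty, so net payoff = 15.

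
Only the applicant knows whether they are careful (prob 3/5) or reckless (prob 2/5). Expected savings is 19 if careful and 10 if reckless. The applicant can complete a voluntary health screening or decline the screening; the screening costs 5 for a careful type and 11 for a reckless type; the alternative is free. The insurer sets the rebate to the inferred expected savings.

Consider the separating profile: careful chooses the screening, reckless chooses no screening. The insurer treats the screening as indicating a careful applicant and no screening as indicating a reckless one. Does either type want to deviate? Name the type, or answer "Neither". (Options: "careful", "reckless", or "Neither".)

Neither

The screening pays 19; no screening pays 10.
careful: assigned the screening, nets 19 − 5 = 14; deviating to no screening nets 10.
reckless: assigned no screening, nets 10; deviating to the screening nets 19 − 11 = 8.
Both types strictly prefer their assigned action; no profitable deviation.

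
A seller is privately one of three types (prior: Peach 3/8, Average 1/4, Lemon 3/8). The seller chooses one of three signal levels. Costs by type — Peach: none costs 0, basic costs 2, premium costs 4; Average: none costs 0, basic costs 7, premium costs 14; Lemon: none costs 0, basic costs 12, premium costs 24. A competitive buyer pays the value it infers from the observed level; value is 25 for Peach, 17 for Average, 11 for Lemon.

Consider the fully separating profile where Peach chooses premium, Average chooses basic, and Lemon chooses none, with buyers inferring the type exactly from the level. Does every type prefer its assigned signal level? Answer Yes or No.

Separating prices: premium → 25, basic → 17, none → 11.
Peach (assigned premium): none: 11 − 0 = 11; basic: 17 − 2 = 15; premium: 25 − 4 = 21. Peach stays.
Average (assigned basic): none: 11 − 0 = 11; basic: 17 − 7 = 10; premium: 25 − 14 = 11. Average prefers none.
Lemon (assigned none): none: 11 − 0 = 11; basic: 17 − 12 = 5; premium: 25 − 24 = 1. Lemon stays.
At least one type deviates; the separating profile fails.

No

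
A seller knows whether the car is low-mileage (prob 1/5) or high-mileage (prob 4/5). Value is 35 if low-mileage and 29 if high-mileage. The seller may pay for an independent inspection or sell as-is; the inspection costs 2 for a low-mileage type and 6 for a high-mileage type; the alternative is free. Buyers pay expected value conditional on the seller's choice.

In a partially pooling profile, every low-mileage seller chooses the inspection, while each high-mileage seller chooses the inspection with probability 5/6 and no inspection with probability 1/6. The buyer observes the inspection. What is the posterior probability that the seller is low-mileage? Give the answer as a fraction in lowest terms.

3/13

P(the inspection) = (1/5)·1 + (4/5)·(5/6) = 13/15.
By Bayes' rule, P(low-mileage | the inspection) = (1/5) / (13/15) = 3/13.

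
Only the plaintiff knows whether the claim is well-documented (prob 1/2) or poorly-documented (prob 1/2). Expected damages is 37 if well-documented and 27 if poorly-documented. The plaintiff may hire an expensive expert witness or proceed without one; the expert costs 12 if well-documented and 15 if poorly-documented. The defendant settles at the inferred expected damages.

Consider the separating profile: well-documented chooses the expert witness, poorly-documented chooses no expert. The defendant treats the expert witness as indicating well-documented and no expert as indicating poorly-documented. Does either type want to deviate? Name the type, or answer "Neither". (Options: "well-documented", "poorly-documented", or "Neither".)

well-documented

The expert witness pays 37; no expert pays 27.
well-documented: assigned the expert witness, nets 37 − 12 = 25; deviating to no expert nets 27.
poorly-documented: assigned no expert, nets 27; deviating to the expert witness nets 37 − 15 = 22.
The well-documented type gains 2 by deviating.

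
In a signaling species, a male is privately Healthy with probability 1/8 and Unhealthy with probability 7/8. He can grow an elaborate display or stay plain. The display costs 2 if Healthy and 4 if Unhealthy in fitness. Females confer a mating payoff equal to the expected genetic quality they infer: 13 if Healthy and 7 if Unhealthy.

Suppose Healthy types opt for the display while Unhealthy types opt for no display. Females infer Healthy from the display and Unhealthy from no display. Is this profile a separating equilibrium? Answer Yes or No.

No

Under these beliefs, the display earns mating payoff 13 and no display earns mating payoff 7.
Healthy: the display nets 13 − 2 = 11; no display nets 7. Healthy prefers the display.
Unhealthy: the display nets 13 − 4 = 9; no display nets 7. Unhealthy would deviate to the display.
Unhealthy has a profitable deviation, so the profile is not an equilibrium.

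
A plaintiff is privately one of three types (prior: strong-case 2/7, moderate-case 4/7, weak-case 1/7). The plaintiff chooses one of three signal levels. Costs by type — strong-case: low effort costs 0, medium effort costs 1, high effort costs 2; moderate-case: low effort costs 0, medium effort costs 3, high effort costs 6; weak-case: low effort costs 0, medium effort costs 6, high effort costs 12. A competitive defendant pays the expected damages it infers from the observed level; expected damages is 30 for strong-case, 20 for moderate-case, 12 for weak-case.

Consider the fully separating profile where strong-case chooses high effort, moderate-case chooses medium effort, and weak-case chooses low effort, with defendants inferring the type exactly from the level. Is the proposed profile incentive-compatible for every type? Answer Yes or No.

Separating settlements: high effort → 30, medium effort → 20, low effort → 12.
strong-case (assigned high effort): low effort: 12 − 0 = 12; medium effort: 20 − 1 = 19; high effort: 30 − 2 = 28. strong-case stays.
moderate-case (assigned medium effort): low effort: 12 − 0 = 12; medium effort: 20 − 3 = 17; high effort: 30 − 6 = 24. moderate-case prefers high effort.
weak-case (assigned low effort): low effort: 12 − 0 = 12; medium effort: 20 − 6 = 14; high effort: 30 − 12 = 18. weak-case prefers high effort.
At least one type deviates; the separating profile fails.

No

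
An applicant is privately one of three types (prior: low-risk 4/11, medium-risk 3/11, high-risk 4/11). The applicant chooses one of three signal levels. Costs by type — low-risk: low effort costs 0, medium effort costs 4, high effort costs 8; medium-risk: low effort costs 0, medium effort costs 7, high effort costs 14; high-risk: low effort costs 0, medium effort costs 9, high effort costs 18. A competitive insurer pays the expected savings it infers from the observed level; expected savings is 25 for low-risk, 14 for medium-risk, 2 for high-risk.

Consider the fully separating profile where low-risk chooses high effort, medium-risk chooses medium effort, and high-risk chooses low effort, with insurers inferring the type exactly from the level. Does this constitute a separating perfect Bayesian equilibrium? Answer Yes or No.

No

Separating rebates: high effort → 25, medium effort → 14, low effort → 2.
low-risk (assigned high effort): low effort: 2 − 0 = 2; medium effort: 14 − 4 = 10; high effort: 25 − 8 = 17. low-risk stays.
medium-risk (assigned medium effort): low effort: 2 − 0 = 2; medium effort: 14 − 7 = 7; high effort: 25 − 14 = 11. medium-risk prefers high effort.
high-risk (assigned low effort): low effort: 2 − 0 = 2; medium effort: 14 − 9 = 5; high effort: 25 − 18 = 7. high-risk prefers high effort.
At least one type deviates; the separating profile fails.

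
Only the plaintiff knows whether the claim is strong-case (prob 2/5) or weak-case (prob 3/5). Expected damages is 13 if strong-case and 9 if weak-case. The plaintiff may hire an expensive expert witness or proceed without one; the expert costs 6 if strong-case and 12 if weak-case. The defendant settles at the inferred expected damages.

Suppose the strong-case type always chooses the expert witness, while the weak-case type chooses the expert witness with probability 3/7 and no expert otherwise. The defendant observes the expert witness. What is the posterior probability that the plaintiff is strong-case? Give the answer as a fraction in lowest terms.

P(the expert witness) = (2/5)·1 + (3/5)·(3/7) = 23/35.
By Bayes' rule, P(strong-case | the expert witness) = (2/5) / (23/35) = 14/23.

14/23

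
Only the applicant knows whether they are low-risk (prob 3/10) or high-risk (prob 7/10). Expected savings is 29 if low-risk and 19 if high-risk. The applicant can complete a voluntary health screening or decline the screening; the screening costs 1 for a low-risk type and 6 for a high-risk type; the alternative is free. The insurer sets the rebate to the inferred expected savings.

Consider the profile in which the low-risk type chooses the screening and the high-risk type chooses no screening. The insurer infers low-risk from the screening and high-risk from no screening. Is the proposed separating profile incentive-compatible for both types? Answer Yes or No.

No

Under these beliefs, the screening earns rebate 29 and no screening earns rebate 19.
low-risk: the screening nets 29 − 1 = 28; no screening nets 19. low-risk prefers the screening.
high-risk: the screening nets 29 − 6 = 23; no screening nets 19. high-risk would deviate to the screening.
high-risk has a profitable deviation, so the profile is not an equilibrium.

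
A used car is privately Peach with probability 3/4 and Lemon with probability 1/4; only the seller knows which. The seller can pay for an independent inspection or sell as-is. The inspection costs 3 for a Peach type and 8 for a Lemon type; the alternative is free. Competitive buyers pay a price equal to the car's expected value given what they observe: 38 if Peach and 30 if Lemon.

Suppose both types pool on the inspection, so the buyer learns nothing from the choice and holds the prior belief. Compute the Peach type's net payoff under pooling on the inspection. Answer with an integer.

Pooled price = 3/4·38 + 1/4·30 = 36.
Peach pays cost 3 for the inspection, so net payoff = 36 − 3 = 33.

33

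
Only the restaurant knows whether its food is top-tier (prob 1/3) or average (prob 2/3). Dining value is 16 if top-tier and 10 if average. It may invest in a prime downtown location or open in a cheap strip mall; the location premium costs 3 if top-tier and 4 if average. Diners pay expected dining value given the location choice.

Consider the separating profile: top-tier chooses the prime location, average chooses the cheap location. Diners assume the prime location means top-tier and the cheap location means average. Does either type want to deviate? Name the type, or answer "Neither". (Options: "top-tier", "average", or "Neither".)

The prime location pays 16; the cheap location pays 10.
top-tier: assigned the prime location, nets 16 − 3 = 13; deviating to the cheap location nets 10.
average: assigned the cheap location, nets 10; deviating to the prime location nets 16 − 4 = 12.
The average type gains 2 by deviating.

average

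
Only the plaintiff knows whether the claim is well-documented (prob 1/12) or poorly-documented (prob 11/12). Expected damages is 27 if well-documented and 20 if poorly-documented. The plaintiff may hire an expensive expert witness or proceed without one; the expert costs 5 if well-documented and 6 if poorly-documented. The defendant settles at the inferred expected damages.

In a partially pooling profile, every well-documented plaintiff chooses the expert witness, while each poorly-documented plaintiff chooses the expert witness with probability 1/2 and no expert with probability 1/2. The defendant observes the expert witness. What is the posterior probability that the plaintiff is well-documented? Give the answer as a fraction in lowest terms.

2/13

P(the expert witness) = (1/12)·1 + (11/12)·(1/2) = 13/24.
By Bayes' rule, P(well-documented | the expert witness) = (1/12) / (13/24) = 2/13.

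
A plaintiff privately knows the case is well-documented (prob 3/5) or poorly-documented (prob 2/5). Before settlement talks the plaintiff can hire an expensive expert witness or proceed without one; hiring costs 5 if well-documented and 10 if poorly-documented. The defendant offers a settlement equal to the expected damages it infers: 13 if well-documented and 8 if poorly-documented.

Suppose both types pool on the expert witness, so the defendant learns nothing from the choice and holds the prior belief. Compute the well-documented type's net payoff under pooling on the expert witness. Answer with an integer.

6

Pooled settlement = 3/5·13 + 2/5·8 = 11.
well-documented pays cost 5 for the expert witness, so net payoff = 11 − 5 = 6.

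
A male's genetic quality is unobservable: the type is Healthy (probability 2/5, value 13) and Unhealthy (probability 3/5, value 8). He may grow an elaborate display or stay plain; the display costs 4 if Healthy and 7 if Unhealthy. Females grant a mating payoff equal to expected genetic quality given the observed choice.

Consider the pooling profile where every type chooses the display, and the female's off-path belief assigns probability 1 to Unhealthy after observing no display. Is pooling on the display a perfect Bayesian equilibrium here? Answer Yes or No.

On path, the female holds the prior and pays 2/5·13 + 3/5·8 = 10. Off path (no display), believing Unhealthy, it pays 8.
Healthy: the display nets 10 − 4 = 6; no display nets 8. Healthy would deviate.
Unhealthy: the display nets 10 − 7 = 3; no display nets 8. Unhealthy would deviate.
A type deviates, so pooling fails.

No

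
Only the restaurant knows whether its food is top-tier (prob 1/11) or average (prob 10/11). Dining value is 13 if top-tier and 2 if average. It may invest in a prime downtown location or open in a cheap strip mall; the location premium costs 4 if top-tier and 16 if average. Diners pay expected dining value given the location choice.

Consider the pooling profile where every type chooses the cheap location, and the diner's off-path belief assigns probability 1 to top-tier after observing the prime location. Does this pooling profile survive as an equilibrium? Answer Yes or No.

On path, the diner holds the prior and pays 1/11·13 + 10/11·2 = 3. Off path (the prime location), believing top-tier, it pays 13.
top-tier: the cheap location nets 3; the prime location nets 13 − 4 = 9. top-tier would deviate.
average: the cheap location nets 3; the prime location nets 13 − 16 = -3. average stays.
A type deviates, so pooling fails.

No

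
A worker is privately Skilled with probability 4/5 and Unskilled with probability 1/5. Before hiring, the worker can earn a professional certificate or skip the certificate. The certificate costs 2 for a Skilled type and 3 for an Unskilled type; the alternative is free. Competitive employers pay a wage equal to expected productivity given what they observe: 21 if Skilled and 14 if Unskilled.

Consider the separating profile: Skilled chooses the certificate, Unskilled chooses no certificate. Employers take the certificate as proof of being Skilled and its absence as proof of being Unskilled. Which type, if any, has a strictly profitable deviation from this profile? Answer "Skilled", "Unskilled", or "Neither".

The certificate pays 21; no certificate pays 14.
Skilled: assigned the certificate, nets 21 − 2 = 19; deviating to no certificate nets 14.
Unskilled: assigned no certificate, nets 14; deviating to the certificate nets 21 − 3 = 18.
The Unskilled type gains 4 by deviating.

Unskilled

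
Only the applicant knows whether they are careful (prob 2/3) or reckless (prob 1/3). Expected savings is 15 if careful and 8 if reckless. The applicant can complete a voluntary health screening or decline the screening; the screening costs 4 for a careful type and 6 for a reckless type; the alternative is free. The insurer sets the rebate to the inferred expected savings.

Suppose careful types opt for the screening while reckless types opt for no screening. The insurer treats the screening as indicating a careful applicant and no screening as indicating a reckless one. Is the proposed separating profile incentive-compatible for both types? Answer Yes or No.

No

Under these beliefs, the screening earns rebate 15 and no screening earns rebate 8.
careful: the screening nets 15 − 4 = 11; no screening nets 8. careful prefers the screening.
reckless: the screening nets 15 − 6 = 9; no screening nets 8. reckless would deviate to the screening.
reckless has a profitable deviation, so the profile is not an equilibrium.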